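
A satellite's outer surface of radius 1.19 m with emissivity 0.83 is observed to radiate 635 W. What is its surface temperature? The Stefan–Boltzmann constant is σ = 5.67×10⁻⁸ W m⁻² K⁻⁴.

A = 4πr² = 4π × (1.19)² = 17.8 m².
From P = εσAT⁴, T = (P / εσA)^(1/4) = (635 / (0.83 × 5.67×10⁻⁸ × 17.8))^(1/4).
T = (7.58×10^8)^(1/4) = 166 K.

T ≈ 166 K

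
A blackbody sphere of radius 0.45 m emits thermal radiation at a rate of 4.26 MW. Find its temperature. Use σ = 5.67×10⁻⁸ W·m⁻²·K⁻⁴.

T ≈ 2330 K

A = 4πr² = 4π × (0.45)² = 2.54 m².
From P = σAT⁴, T = (P / σA)^(1/4) = (4.26×10^6 / (5.67×10⁻⁸ × 2.54))^(1/4).
T = (2.95×10^13)^(1/4) = 2330 K.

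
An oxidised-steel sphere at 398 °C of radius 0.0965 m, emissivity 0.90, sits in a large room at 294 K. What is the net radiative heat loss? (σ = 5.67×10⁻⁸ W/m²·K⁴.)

Q ≈ 1170 W

A = 4πr² = 4π × (0.0965)² = 0.117 m².
Convert: 398 °C = 671 K.
Q = εσA(T⁴ − T_s⁴). T⁴ − T_s⁴ = (671)⁴ − (294)⁴ = 2.03×10^11 − 7.47×10^9 = 1.95×10^11 K⁴.
Q = 0.90 × 5.67×10⁻⁸ × 0.117 × 1.95×10^11 = 1170 W.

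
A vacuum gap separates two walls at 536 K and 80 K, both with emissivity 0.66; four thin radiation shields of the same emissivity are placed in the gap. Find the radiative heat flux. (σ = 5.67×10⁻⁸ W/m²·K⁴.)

Each of the 5 gaps contributes resistance (2/ε − 1) = 2/0.66 − 1 = 2.030; total = 10.15.
q = σ(T₁⁴ − T₂⁴) / 10.15 = 5.67×10⁻⁸ × 8.25×10^10 / 10.15 = 461 W/m².

q ≈ 461 W/m²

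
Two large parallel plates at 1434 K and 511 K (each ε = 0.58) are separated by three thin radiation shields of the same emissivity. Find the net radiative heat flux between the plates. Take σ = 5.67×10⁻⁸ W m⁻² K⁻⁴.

Each of the 4 gaps contributes resistance (2/ε − 1) = 2/0.58 − 1 = 2.448; total = 9.793.
q = σ(T₁⁴ − T₂⁴) / 9.793 = 5.67×10⁻⁸ × 4.16×10^12 / 9.793 = 24100 W/m².

q ≈ 24100 W/m²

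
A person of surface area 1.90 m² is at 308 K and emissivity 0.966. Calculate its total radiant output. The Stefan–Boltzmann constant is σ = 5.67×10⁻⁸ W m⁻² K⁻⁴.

P ≈ 937 W

Stefan–Boltzmann: P = εσAT⁴ = 0.966 × 5.67×10⁻⁸ × 1.90 × (308)⁴ = 0.966 × 5.67×10⁻⁸ × 1.90 × 9.00×10^9.
P = 937 W.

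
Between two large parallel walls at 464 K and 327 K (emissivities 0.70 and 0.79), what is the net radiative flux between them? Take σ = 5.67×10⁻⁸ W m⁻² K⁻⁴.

q ≈ 1170 W/m²

For two large parallel gray plates, q = σ(T₁⁴ − T₂⁴) / (1/ε₁ + 1/ε₂ − 1).
1/ε₁ + 1/ε₂ − 1 = 1/0.70 + 1/0.79 − 1 = 1.694.
T₁⁴ − T₂⁴ = 4.64×10^10 − 1.14×10^10 = 3.49×10^10 K⁴.
q = 5.67×10⁻⁸ × 3.49×10^10 / 1.694 = 1170 W/m².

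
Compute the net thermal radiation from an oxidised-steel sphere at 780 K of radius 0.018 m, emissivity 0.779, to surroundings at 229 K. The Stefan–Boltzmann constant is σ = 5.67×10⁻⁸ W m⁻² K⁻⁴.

A = 4πr² = 4π × (0.018)² = 4.07×10^-3 m².
Q = εσA(T⁴ − T_s⁴). T⁴ − T_s⁴ = (780)⁴ − (229)⁴ = 3.70×10^11 − 2.75×10^9 = 3.67×10^11 K⁴.
Q = 0.779 × 5.67×10⁻⁸ × 4.07×10^-3 × 3.67×10^11 = 66.1 W.

Q ≈ 66.1 W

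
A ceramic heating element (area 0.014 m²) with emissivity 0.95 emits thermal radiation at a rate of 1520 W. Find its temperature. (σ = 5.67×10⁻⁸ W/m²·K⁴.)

From P = εσAT⁴, T = (P / εσA)^(1/4) = (1520 / (0.95 × 5.67×10⁻⁸ × 0.0140))^(1/4).
T = (2.02×10^12)^(1/4) = 1190 K.

T ≈ 1190 K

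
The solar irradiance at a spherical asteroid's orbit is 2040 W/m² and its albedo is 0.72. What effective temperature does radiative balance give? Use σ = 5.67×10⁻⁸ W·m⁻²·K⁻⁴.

Power absorbed = (1−a)S·πR²; power emitted = 4πR²σT⁴. Equating and cancelling πR²:
T = ((1−a)S / 4σ)^(1/4) = (571 / (4 × 5.67×10⁻⁸))^(1/4) = (2.52×10^9)^(1/4).
T = 224 K.

T ≈ 224 K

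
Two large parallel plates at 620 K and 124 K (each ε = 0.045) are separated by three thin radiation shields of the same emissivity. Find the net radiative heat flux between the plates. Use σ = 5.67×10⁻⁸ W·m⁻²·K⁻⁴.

Each of the 4 gaps contributes resistance (2/ε − 1) = 2/0.045 − 1 = 43.44; total = 173.8.
q = σ(T₁⁴ − T₂⁴) / 173.8 = 5.67×10⁻⁸ × 1.48×10^11 / 173.8 = 48.1 W/m².

q ≈ 48.1 W/m²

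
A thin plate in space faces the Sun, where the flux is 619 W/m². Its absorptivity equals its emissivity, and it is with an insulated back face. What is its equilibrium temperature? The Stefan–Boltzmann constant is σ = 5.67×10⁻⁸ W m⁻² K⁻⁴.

Absorbed flux αS = emitted flux εσT⁴ (one radiating face); with α = ε, T = (S/σ)^(1/4).
T = (619 / 5.67×10⁻⁸)^(1/4) = (1.09×10^10)^(1/4).
T = 323 K.

T ≈ 323 K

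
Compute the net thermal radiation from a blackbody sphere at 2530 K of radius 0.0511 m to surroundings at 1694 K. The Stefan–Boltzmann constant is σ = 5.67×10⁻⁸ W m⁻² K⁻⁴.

A = 4πr² = 4π × (0.0511)² = 0.0328 m².
Q = σA(T⁴ − T_s⁴). T⁴ − T_s⁴ = (2530)⁴ − (1694)⁴ = 4.10×10^13 − 8.23×10^12 = 3.27×10^13 K⁴.
Q = 5.67×10⁻⁸ × 0.0328 × 3.27×10^13 = 60900 W.

Q ≈ 60900 W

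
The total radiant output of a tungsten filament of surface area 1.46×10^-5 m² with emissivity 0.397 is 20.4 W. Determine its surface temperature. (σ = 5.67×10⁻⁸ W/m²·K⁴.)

From P = εσAT⁴, T = (P / εσA)^(1/4) = (20.4 / (0.397 × 5.67×10⁻⁸ × 1.46×10^-5))^(1/4).
T = (6.21×10^13)^(1/4) = 2810 K.

T ≈ 2810 K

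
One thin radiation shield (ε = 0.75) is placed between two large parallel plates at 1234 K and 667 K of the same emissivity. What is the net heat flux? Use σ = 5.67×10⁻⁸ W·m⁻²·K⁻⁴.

Each of the 2 gaps contributes resistance (2/ε − 1) = 2/0.75 − 1 = 1.667; total = 3.333.
q = σ(T₁⁴ − T₂⁴) / 3.333 = 5.67×10⁻⁸ × 2.12×10^12 / 3.333 = 36100 W/m².

q ≈ 36100 W/m²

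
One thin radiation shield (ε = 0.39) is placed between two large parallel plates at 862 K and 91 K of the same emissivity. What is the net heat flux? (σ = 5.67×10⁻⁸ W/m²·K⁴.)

Each of the 2 gaps contributes resistance (2/ε − 1) = 2/0.39 − 1 = 4.128; total = 8.256.
q = σ(T₁⁴ − T₂⁴) / 8.256 = 5.67×10⁻⁸ × 5.52×10^11 / 8.256 = 3790 W/m².

q ≈ 3790 W/m²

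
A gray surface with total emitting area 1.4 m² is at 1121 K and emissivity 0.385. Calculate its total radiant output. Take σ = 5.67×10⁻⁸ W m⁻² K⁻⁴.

P = εσAT⁴ = 0.385 × 5.67×10⁻⁸ × 1.40 × (1121)⁴ = 0.385 × 5.67×10⁻⁸ × 1.40 × 1.58×10^12.
P = 48300 W.

P ≈ 48300 W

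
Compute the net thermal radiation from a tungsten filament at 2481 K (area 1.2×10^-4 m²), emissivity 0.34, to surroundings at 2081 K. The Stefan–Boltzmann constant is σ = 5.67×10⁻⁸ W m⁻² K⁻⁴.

Q ≈ 44.3 W

Q = εσA(T⁴ − T_s⁴). T⁴ − T_s⁴ = (2481)⁴ − (2081)⁴ = 3.79×10^13 − 1.88×10^13 = 1.91×10^13 K⁴.
Q = 0.34 × 5.67×10⁻⁸ × 1.20×10^-4 × 1.91×10^13 = 44.3 W.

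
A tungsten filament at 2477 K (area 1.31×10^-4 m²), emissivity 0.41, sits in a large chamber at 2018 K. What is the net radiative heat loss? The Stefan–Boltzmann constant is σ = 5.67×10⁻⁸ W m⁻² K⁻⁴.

Q = εσA(T⁴ − T_s⁴). T⁴ − T_s⁴ = (2477)⁴ − (2018)⁴ = 3.76×10^13 − 1.66×10^13 = 2.11×10^13 K⁴.
Q = 0.41 × 5.67×10⁻⁸ × 1.31×10^-4 × 2.11×10^13 = 64.1 W.

Q ≈ 64.1 W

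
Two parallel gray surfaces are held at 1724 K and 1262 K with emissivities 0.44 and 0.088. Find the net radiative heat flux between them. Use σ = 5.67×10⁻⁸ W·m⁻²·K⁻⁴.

For two large parallel gray plates, q = σ(T₁⁴ − T₂⁴) / (1/ε₁ + 1/ε₂ − 1).
1/ε₁ + 1/ε₂ − 1 = 1/0.44 + 1/0.088 − 1 = 12.64.
T₁⁴ − T₂⁴ = 8.83×10^12 − 2.54×10^12 = 6.30×10^12 K⁴.
q = 5.67×10⁻⁸ × 6.30×10^12 / 12.64 = 28300 W/m².

q ≈ 28300 W/m²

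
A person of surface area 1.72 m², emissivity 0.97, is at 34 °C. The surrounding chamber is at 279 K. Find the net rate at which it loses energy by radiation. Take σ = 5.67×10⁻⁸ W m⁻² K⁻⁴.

Q ≈ 267 W

Convert: 34 °C = 307 K.
Q = εσA(T⁴ − T_s⁴). T⁴ − T_s⁴ = (307)⁴ − (279)⁴ = 8.88×10^9 − 6.06×10^9 = 2.82×10^9 K⁴.
Q = 0.97 × 5.67×10⁻⁸ × 1.72 × 2.82×10^9 = 267 W.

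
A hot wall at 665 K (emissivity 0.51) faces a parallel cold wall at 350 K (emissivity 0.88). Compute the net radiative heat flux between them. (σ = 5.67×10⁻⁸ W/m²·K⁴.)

q ≈ 4880 W/m²

For two large parallel gray plates, q = σ(T₁⁴ − T₂⁴) / (1/ε₁ + 1/ε₂ − 1).
1/ε₁ + 1/ε₂ − 1 = 1/0.51 + 1/0.88 − 1 = 2.097.
T₁⁴ − T₂⁴ = 1.96×10^11 − 1.50×10^10 = 1.81×10^11 K⁴.
q = 5.67×10⁻⁸ × 1.81×10^11 / 2.097 = 4880 W/m².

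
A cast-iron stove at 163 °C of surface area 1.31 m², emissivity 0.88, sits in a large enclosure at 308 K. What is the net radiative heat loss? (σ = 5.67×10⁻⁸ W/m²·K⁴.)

Q ≈ 1770 W

Convert: 163 °C = 436 K.
Q = εσA(T⁴ − T_s⁴). T⁴ − T_s⁴ = (436)⁴ − (308)⁴ = 3.61×10^10 − 9.00×10^9 = 2.71×10^10 K⁴.
Q = 0.88 × 5.67×10⁻⁸ × 1.31 × 2.71×10^10 = 1770 W.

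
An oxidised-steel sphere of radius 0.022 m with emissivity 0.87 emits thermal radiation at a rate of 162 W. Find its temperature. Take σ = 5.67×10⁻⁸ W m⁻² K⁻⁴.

T ≈ 857 K

A = 4πr² = 4π × (0.022)² = 6.08×10^-3 m².
From P = εσAT⁴, T = (P / εσA)^(1/4) = (162 / (0.87 × 5.67×10⁻⁸ × 6.08×10^-3))^(1/4).
T = (5.40×10^11)^(1/4) = 857 K.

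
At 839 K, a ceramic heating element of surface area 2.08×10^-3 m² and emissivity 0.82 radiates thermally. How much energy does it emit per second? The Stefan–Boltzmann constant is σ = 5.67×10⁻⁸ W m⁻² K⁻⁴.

P ≈ 47.9 W

Stefan–Boltzmann: P = εσAT⁴ = 0.82 × 5.67×10⁻⁸ × 2.08×10^-3 × (839)⁴ = 0.82 × 5.67×10⁻⁸ × 2.08×10^-3 × 4.96×10^11.
P = 47.9 W.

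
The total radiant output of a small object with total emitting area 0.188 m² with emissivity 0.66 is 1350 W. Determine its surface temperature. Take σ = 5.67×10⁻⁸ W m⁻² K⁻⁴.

From P = εσAT⁴, T = (P / εσA)^(1/4) = (1350 / (0.66 × 5.67×10⁻⁸ × 0.188))^(1/4).
T = (1.92×10^11)^(1/4) = 662 K.

T ≈ 662 K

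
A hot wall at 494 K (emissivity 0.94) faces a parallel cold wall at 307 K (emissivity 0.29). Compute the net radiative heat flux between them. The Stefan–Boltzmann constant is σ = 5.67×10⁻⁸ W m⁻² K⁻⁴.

For two large parallel gray plates, q = σ(T₁⁴ − T₂⁴) / (1/ε₁ + 1/ε₂ − 1).
1/ε₁ + 1/ε₂ − 1 = 1/0.94 + 1/0.29 − 1 = 3.512.
T₁⁴ − T₂⁴ = 5.96×10^10 − 8.88×10^9 = 5.07×10^10 K⁴.
q = 5.67×10⁻⁸ × 5.07×10^10 / 3.512 = 818 W/m².

q ≈ 818 W/m²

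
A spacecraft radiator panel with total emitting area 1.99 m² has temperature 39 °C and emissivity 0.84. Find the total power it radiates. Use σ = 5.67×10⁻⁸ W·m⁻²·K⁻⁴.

39 °C = 312 K.
P = εσAT⁴ = 0.84 × 5.67×10⁻⁸ × 1.99 × (312)⁴ = 0.84 × 5.67×10⁻⁸ × 1.99 × 9.48×10^9.
P = 898 W.

P ≈ 898 W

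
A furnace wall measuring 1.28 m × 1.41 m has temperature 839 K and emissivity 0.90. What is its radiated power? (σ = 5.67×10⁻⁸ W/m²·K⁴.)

P ≈ 45600 W

A = 1.28 × 1.41 = 1.80 m².
Stefan–Boltzmann: P = εσAT⁴ = 0.90 × 5.67×10⁻⁸ × 1.80 × (839)⁴ = 0.90 × 5.67×10⁻⁸ × 1.80 × 4.96×10^11.
P = 45600 W.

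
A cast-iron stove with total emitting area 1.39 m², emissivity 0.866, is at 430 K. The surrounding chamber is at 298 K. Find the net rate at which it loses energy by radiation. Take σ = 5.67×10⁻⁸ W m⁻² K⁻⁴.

Q = εσA(T⁴ − T_s⁴). T⁴ − T_s⁴ = (430)⁴ − (298)⁴ = 3.42×10^10 − 7.89×10^9 = 2.63×10^10 K⁴.
Q = 0.866 × 5.67×10⁻⁸ × 1.39 × 2.63×10^10 = 1800 W.

Q ≈ 1800 W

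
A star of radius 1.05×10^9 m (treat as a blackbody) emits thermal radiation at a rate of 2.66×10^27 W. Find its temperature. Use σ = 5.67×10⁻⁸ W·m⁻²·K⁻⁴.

T ≈ 7630 K

A = 4πr² = 4π × (1.05×10^9)² = 1.39×10^19 m².
From P = σAT⁴, T = (P / σA)^(1/4) = (2.66×10^27 / (5.67×10⁻⁸ × 1.39×10^19))^(1/4).
T = (3.39×10^15)^(1/4) = 7630 K.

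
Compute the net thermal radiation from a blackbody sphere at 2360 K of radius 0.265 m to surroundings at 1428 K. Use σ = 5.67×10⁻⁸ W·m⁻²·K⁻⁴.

Q ≈ 1.34×10^6 W

A = 4πr² = 4π × (0.265)² = 0.882 m².
Q = σA(T⁴ − T_s⁴). T⁴ − T_s⁴ = (2360)⁴ − (1428)⁴ = 3.10×10^13 − 4.16×10^12 = 2.69×10^13 K⁴.
Q = 5.67×10⁻⁸ × 0.882 × 2.69×10^13 = 1.34×10^6 W.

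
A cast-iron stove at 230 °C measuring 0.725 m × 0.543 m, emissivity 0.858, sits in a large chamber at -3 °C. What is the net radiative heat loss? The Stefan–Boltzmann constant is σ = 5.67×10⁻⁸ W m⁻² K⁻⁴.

Q ≈ 1120 W

A = 0.725 × 0.543 = 0.394 m².
Convert: 230 °C = 503 K; -3 °C = 270 K.
Q = εσA(T⁴ − T_s⁴). T⁴ − T_s⁴ = (503)⁴ − (270)⁴ = 6.40×10^10 − 5.31×10^9 = 5.87×10^10 K⁴.
Q = 0.858 × 5.67×10⁻⁸ × 0.394 × 5.87×10^10 = 1120 W.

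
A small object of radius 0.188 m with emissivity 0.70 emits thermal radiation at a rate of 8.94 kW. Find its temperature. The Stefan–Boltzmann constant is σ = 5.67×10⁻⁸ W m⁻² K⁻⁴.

T ≈ 844 K

A = 4πr² = 4π × (0.188)² = 0.444 m².
From P = εσAT⁴, T = (P / εσA)^(1/4) = (8940 / (0.70 × 5.67×10⁻⁸ × 0.444))^(1/4).
T = (5.07×10^11)^(1/4) = 844 K.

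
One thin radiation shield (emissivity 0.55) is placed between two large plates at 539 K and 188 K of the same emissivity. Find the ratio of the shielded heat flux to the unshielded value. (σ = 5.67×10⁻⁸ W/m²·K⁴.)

With N identical shields there are N+1 = 2 gaps in series, each with the same radiative resistance, so the flux falls to 1/(N+1) of its unshielded value.

ratio ≈ 0.500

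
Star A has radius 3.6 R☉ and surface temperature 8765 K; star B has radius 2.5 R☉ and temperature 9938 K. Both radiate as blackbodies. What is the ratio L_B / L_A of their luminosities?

L = 4πR²σT⁴ ∝ R²T⁴, so L_B/L_A = (2.5/3.6)² × (9938/8765)⁴ = 0.482 × 1.65 = 0.797.

L_B/L_A ≈ 0.797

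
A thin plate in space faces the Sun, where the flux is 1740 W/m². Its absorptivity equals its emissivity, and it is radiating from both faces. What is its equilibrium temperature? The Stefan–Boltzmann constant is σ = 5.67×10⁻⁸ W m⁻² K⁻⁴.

T ≈ 352 K

Absorbed flux αS = emitted flux 2εσT⁴ per unit area; with α = ε this gives T = (S/2σ)^(1/4).
T = (1740 / (2 × 5.67×10⁻⁸))^(1/4) = (1.53×10^10)^(1/4).
T = 352 K.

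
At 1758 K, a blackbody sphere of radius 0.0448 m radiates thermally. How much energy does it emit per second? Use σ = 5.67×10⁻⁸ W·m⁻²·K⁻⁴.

P ≈ 13700 W

A = 4πr² = 4π × (0.0448)² = 0.0252 m².
P = σAT⁴ = 5.67×10⁻⁸ × 0.0252 × (1758)⁴ = 5.67×10⁻⁸ × 0.0252 × 9.55×10^12.
P = 13700 W.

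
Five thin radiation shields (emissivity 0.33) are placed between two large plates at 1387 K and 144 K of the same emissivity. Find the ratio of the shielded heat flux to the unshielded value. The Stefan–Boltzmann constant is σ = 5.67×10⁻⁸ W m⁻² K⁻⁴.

ratio ≈ 0.167

With N identical shields there are N+1 = 6 gaps in series, each with the same radiative resistance, so the flux falls to 1/(N+1) of its unshielded value.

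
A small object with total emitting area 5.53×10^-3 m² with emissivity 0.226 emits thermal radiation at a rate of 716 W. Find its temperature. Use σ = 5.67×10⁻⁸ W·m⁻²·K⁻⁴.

T ≈ 1780 K

From P = εσAT⁴, T = (P / εσA)^(1/4) = (716 / (0.226 × 5.67×10⁻⁸ × 5.53×10^-3))^(1/4).
T = (1.01×10^13)^(1/4) = 1780 K.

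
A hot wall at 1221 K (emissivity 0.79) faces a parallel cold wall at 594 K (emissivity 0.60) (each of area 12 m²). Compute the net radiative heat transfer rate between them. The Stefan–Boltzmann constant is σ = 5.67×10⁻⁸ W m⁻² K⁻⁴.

Q ≈ 7.39×10^5 W

For two large parallel gray plates, q = σ(T₁⁴ − T₂⁴) / (1/ε₁ + 1/ε₂ − 1).
1/ε₁ + 1/ε₂ − 1 = 1/0.79 + 1/0.60 − 1 = 1.932.
T₁⁴ − T₂⁴ = 2.22×10^12 − 1.24×10^11 = 2.10×10^12 K⁴.
q = 5.67×10⁻⁸ × 2.10×10^12 / 1.932 = 61600 W/m².
Q = q·A = 61600 × 12 = 7.39×10^5 W.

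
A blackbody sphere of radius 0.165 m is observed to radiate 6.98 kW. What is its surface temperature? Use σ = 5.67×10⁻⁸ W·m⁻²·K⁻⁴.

A = 4πr² = 4π × (0.165)² = 0.342 m².
From P = σAT⁴, T = (P / σA)^(1/4) = (6980 / (5.67×10⁻⁸ × 0.342))^(1/4).
T = (3.60×10^11)^(1/4) = 775 K.

T ≈ 775 K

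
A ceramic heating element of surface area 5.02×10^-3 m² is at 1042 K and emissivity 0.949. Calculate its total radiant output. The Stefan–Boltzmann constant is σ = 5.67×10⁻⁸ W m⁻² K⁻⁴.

P = εσAT⁴ = 0.949 × 5.67×10⁻⁸ × 5.02×10^-3 × (1042)⁴ = 0.949 × 5.67×10⁻⁸ × 5.02×10^-3 × 1.18×10^12.
P = 318 W.

P ≈ 318 W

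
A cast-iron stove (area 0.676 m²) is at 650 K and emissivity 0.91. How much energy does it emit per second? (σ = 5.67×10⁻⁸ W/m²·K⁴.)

P ≈ 6230 W

P = εσAT⁴ = 0.91 × 5.67×10⁻⁸ × 0.676 × (650)⁴ = 0.91 × 5.67×10⁻⁸ × 0.676 × 1.79×10^11.
P = 6230 W.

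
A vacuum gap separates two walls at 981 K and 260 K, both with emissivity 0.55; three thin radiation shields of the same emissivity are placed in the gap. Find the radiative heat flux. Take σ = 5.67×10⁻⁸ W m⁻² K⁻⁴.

q ≈ 4960 W/m²

Each of the 4 gaps contributes resistance (2/ε − 1) = 2/0.55 − 1 = 2.636; total = 10.55.
q = σ(T₁⁴ − T₂⁴) / 10.55 = 5.67×10⁻⁸ × 9.22×10^11 / 10.55 = 4960 W/m².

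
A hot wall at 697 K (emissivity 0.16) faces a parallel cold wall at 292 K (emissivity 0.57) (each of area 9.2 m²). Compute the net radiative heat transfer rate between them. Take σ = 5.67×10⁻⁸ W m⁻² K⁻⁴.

For two large parallel gray plates, q = σ(T₁⁴ − T₂⁴) / (1/ε₁ + 1/ε₂ − 1).
1/ε₁ + 1/ε₂ − 1 = 1/0.16 + 1/0.57 − 1 = 7.004.
T₁⁴ − T₂⁴ = 2.36×10^11 − 7.27×10^9 = 2.29×10^11 K⁴.
q = 5.67×10⁻⁸ × 2.29×10^11 / 7.004 = 1850 W/m².
Q = q·A = 1850 × 9.2 = 17000 W.

Q ≈ 17000 W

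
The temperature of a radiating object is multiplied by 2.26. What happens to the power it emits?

P ∝ T⁴, so the power scales as (2.26)⁴ = 26.1.

factor ≈ 26.1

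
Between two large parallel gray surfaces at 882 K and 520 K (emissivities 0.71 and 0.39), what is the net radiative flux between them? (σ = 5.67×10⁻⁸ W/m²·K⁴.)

q ≈ 10100 W/m²

For two large parallel gray plates, q = σ(T₁⁴ − T₂⁴) / (1/ε₁ + 1/ε₂ − 1).
1/ε₁ + 1/ε₂ − 1 = 1/0.71 + 1/0.39 − 1 = 2.973.
T₁⁴ − T₂⁴ = 6.05×10^11 − 7.31×10^10 = 5.32×10^11 K⁴.
q = 5.67×10⁻⁸ × 5.32×10^11 / 2.973 = 10100 W/m².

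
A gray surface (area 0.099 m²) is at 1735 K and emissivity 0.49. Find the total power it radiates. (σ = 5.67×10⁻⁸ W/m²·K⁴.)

P ≈ 24900 W

P = εσAT⁴ = 0.49 × 5.67×10⁻⁸ × 0.0990 × (1735)⁴ = 0.49 × 5.67×10⁻⁸ × 0.0990 × 9.06×10^12.
P = 24900 W.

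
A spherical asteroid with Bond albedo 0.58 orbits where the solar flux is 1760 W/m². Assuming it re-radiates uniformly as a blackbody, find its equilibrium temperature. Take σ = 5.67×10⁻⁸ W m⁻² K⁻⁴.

T ≈ 239 K

Power absorbed = (1−a)S·πR²; power emitted = 4πR²σT⁴. Equating and cancelling πR²:
T = ((1−a)S / 4σ)^(1/4) = (739 / (4 × 5.67×10⁻⁸))^(1/4) = (3.26×10^9)^(1/4).
T = 239 K.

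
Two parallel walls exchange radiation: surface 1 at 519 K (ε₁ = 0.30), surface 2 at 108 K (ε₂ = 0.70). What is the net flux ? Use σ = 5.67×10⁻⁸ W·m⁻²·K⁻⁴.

For two large parallel gray plates, q = σ(T₁⁴ − T₂⁴) / (1/ε₁ + 1/ε₂ − 1).
1/ε₁ + 1/ε₂ − 1 = 1/0.30 + 1/0.70 − 1 = 3.762.
T₁⁴ − T₂⁴ = 7.26×10^10 − 1.36×10^8 = 7.24×10^10 K⁴.
q = 5.67×10⁻⁸ × 7.24×10^10 / 3.762 = 1090 W/m².

q ≈ 1090 W/m²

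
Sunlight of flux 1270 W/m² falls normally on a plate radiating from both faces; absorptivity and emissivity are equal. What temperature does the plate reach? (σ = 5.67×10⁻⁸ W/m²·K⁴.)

T ≈ 325 K

Absorbed flux αS = emitted flux 2εσT⁴ per unit area; with α = ε this gives T = (S/2σ)^(1/4).
T = (1270 / (2 × 5.67×10⁻⁸))^(1/4) = (1.12×10^10)^(1/4).
T = 325 K.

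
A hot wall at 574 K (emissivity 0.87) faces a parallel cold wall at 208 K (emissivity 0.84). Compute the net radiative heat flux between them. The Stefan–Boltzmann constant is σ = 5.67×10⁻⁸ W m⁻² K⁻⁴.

q ≈ 4510 W/m²

For two large parallel gray plates, q = σ(T₁⁴ − T₂⁴) / (1/ε₁ + 1/ε₂ − 1).
1/ε₁ + 1/ε₂ − 1 = 1/0.87 + 1/0.84 − 1 = 1.340.
T₁⁴ − T₂⁴ = 1.09×10^11 − 1.87×10^9 = 1.07×10^11 K⁴.
q = 5.67×10⁻⁸ × 1.07×10^11 / 1.340 = 4510 W/m².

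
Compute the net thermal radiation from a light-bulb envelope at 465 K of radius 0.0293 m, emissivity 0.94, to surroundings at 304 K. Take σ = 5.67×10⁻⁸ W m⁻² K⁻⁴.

Q ≈ 22.0 W

A = 4πr² = 4π × (0.0293)² = 0.0108 m².
Q = εσA(T⁴ − T_s⁴). T⁴ − T_s⁴ = (465)⁴ − (304)⁴ = 4.68×10^10 − 8.54×10^9 = 3.82×10^10 K⁴.
Q = 0.94 × 5.67×10⁻⁸ × 0.0108 × 3.82×10^10 = 22.0 W.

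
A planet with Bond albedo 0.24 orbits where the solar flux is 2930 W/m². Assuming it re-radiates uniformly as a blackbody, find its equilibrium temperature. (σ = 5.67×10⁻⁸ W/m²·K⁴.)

Power absorbed = (1−a)S·πR²; power emitted = 4πR²σT⁴. Equating and cancelling πR²:
T = ((1−a)S / 4σ)^(1/4) = (2230 / (4 × 5.67×10⁻⁸))^(1/4) = (9.82×10^9)^(1/4).
T = 315 K.

T ≈ 315 K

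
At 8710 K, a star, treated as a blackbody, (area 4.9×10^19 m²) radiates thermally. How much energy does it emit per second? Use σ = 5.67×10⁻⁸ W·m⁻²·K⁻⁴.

P = σAT⁴ = 5.67×10⁻⁸ × 4.90×10^19 × (8710)⁴ = 5.67×10⁻⁸ × 4.90×10^19 × 5.76×10^15.
P = 1.60×10^28 W.

P ≈ 1.60×10^28 W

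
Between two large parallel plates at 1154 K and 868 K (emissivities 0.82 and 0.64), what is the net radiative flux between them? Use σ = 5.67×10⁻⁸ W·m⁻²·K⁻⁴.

q ≈ 38400 W/m²

For two large parallel gray plates, q = σ(T₁⁴ − T₂⁴) / (1/ε₁ + 1/ε₂ − 1).
1/ε₁ + 1/ε₂ − 1 = 1/0.82 + 1/0.64 − 1 = 1.782.
T₁⁴ − T₂⁴ = 1.77×10^12 − 5.68×10^11 = 1.21×10^12 K⁴.
q = 5.67×10⁻⁸ × 1.21×10^12 / 1.782 = 38400 W/m².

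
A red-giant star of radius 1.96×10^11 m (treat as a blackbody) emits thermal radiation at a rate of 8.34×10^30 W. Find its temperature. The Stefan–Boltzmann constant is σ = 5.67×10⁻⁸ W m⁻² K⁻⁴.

T ≈ 4180 K

A = 4πr² = 4π × (1.96×10^11)² = 4.83×10^23 m².
From P = σAT⁴, T = (P / σA)^(1/4) = (8.34×10^30 / (5.67×10⁻⁸ × 4.83×10^23))^(1/4).
T = (3.05×10^14)^(1/4) = 4180 K.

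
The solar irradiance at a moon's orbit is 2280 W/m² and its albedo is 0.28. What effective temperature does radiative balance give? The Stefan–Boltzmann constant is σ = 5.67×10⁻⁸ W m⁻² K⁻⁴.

Power absorbed = (1−a)S·πR²; power emitted = 4πR²σT⁴. Equating and cancelling πR²:
T = ((1−a)S / 4σ)^(1/4) = (1640 / (4 × 5.67×10⁻⁸))^(1/4) = (7.24×10^9)^(1/4).
T = 292 K.

T ≈ 292 K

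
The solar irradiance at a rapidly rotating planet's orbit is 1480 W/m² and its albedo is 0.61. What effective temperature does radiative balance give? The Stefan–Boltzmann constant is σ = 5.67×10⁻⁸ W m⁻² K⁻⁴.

T ≈ 225 K

Power absorbed = (1−a)S·πR²; power emitted = 4πR²σT⁴. Equating and cancelling πR²:
T = ((1−a)S / 4σ)^(1/4) = (577 / (4 × 5.67×10⁻⁸))^(1/4) = (2.54×10^9)^(1/4).
T = 225 K.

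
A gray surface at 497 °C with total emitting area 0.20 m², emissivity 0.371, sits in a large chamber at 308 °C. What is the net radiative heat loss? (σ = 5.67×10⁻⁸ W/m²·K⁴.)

Convert: 497 °C = 770 K; 308 °C = 581 K.
Q = εσA(T⁴ − T_s⁴). T⁴ − T_s⁴ = (770)⁴ − (581)⁴ = 3.52×10^11 − 1.14×10^11 = 2.38×10^11 K⁴.
Q = 0.371 × 5.67×10⁻⁸ × 0.200 × 2.38×10^11 = 1000 W.

Q ≈ 1000 W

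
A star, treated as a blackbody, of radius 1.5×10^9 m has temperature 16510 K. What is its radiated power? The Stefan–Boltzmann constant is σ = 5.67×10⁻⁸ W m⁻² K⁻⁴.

P ≈ 1.19×10^29 W

A = 4πr² = 4π × (1.5×10^9)² = 2.83×10^19 m².
P = σAT⁴ = 5.67×10⁻⁸ × 2.83×10^19 × (16510)⁴ = 5.67×10⁻⁸ × 2.83×10^19 × 7.43×10^16.
P = 1.19×10^29 W.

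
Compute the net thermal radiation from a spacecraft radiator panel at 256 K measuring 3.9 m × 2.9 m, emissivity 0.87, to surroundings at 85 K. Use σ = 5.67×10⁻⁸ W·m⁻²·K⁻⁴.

A = 3.9 × 2.9 = 11.3 m².
Q = εσA(T⁴ − T_s⁴). T⁴ − T_s⁴ = (256)⁴ − (85)⁴ = 4.29×10^9 − 5.22×10^7 = 4.24×10^9 K⁴.
Q = 0.87 × 5.67×10⁻⁸ × 11.3 × 4.24×10^9 = 2370 W.

Q ≈ 2370 W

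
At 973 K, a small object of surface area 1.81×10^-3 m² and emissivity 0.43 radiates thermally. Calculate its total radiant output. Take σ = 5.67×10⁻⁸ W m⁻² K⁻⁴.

P ≈ 39.6 W

Stefan–Boltzmann: P = εσAT⁴ = 0.43 × 5.67×10⁻⁸ × 1.81×10^-3 × (973)⁴ = 0.43 × 5.67×10⁻⁸ × 1.81×10^-3 × 8.96×10^11.
P = 39.6 W.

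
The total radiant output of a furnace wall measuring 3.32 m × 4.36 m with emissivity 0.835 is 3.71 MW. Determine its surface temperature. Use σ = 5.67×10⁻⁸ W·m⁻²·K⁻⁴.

T ≈ 1530 K

A = 3.32 × 4.36 = 14.5 m².
From P = εσAT⁴, T = (P / εσA)^(1/4) = (3.71×10^6 / (0.835 × 5.67×10⁻⁸ × 14.5))^(1/4).
T = (5.41×10^12)^(1/4) = 1530 K.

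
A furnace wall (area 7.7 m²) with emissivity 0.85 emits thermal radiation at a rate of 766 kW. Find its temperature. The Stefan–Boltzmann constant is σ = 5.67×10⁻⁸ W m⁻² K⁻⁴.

T ≈ 1200 K

From P = εσAT⁴, T = (P / εσA)^(1/4) = (7.66×10^5 / (0.85 × 5.67×10⁻⁸ × 7.70))^(1/4).
T = (2.06×10^12)^(1/4) = 1200 K.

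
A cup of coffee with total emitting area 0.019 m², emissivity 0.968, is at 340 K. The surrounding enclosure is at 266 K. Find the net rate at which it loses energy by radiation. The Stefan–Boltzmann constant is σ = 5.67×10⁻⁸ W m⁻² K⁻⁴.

Q ≈ 8.71 W

Q = εσA(T⁴ − T_s⁴). T⁴ − T_s⁴ = (340)⁴ − (266)⁴ = 1.34×10^10 − 5.01×10^9 = 8.36×10^9 K⁴.
Q = 0.968 × 5.67×10⁻⁸ × 0.0190 × 8.36×10^9 = 8.71 W.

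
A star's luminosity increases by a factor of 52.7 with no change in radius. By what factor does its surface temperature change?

P ∝ T⁴ ⇒ T ∝ P^(1/4), so T scales by (52.7)^(1/4) = 2.69.

factor ≈ 2.69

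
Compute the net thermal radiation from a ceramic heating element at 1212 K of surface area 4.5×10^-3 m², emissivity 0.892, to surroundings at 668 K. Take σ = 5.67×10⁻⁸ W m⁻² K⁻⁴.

Q ≈ 446 W

Q = εσA(T⁴ − T_s⁴). T⁴ − T_s⁴ = (1212)⁴ − (668)⁴ = 2.16×10^12 − 1.99×10^11 = 1.96×10^12 K⁴.
Q = 0.892 × 5.67×10⁻⁸ × 4.50×10^-3 × 1.96×10^12 = 446 W.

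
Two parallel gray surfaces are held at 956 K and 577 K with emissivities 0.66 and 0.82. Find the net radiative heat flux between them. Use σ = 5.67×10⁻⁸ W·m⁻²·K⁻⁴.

For two large parallel gray plates, q = σ(T₁⁴ − T₂⁴) / (1/ε₁ + 1/ε₂ − 1).
1/ε₁ + 1/ε₂ − 1 = 1/0.66 + 1/0.82 − 1 = 1.735.
T₁⁴ − T₂⁴ = 8.35×10^11 − 1.11×10^11 = 7.24×10^11 K⁴.
q = 5.67×10⁻⁸ × 7.24×10^11 / 1.735 = 23700 W/m².

q ≈ 23700 W/m²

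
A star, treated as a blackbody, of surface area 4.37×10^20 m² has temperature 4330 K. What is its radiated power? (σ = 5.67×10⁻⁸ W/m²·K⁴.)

P ≈ 8.71×10^27 W

P = σAT⁴ = 5.67×10⁻⁸ × 4.37×10^20 × (4330)⁴ = 5.67×10⁻⁸ × 4.37×10^20 × 3.52×10^14.
P = 8.71×10^27 W.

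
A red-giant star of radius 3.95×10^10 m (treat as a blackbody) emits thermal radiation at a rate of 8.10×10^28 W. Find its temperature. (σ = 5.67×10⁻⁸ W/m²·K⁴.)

T ≈ 2920 K

A = 4πr² = 4π × (3.95×10^10)² = 1.96×10^22 m².
From P = σAT⁴, T = (P / σA)^(1/4) = (8.10×10^28 / (5.67×10⁻⁸ × 1.96×10^22))^(1/4).
T = (7.29×10^13)^(1/4) = 2920 K.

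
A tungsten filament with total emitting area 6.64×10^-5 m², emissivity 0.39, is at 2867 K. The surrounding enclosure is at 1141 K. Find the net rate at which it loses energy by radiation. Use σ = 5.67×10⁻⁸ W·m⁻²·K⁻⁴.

Q ≈ 96.7 W

Q = εσA(T⁴ − T_s⁴). T⁴ − T_s⁴ = (2867)⁴ − (1141)⁴ = 6.76×10^13 − 1.69×10^12 = 6.59×10^13 K⁴.
Q = 0.39 × 5.67×10⁻⁸ × 6.64×10^-5 × 6.59×10^13 = 96.7 W.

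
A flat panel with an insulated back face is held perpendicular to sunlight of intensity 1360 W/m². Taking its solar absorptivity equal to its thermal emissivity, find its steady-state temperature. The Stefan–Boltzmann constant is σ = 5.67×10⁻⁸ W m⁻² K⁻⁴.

T ≈ 394 K

Absorbed flux αS = emitted flux εσT⁴ (one radiating face); with α = ε, T = (S/σ)^(1/4).
T = (1360 / 5.67×10⁻⁸)^(1/4) = (2.40×10^10)^(1/4).
T = 394 K.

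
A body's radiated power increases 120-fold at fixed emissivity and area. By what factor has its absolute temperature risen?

factor ≈ 3.31

P ∝ T⁴ ⇒ T ∝ P^(1/4), so T scales by (120)^(1/4) = 3.31.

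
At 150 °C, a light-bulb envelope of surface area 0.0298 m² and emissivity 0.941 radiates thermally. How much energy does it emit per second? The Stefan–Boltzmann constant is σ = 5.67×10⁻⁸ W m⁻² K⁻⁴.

P ≈ 50.9 W

150 °C = 423 K.
Stefan–Boltzmann: P = εσAT⁴ = 0.941 × 5.67×10⁻⁸ × 0.0298 × (423)⁴ = 0.941 × 5.67×10⁻⁸ × 0.0298 × 3.20×10^10.
P = 50.9 W.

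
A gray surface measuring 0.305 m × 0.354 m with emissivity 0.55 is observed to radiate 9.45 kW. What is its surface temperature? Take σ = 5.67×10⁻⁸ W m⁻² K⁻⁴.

T ≈ 1290 K

A = 0.305 × 0.354 = 0.108 m².
From P = εσAT⁴, T = (P / εσA)^(1/4) = (9450 / (0.55 × 5.67×10⁻⁸ × 0.108))^(1/4).
T = (2.81×10^12)^(1/4) = 1290 K.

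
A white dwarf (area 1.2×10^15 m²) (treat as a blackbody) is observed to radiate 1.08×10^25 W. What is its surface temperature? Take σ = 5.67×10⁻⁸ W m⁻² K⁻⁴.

T ≈ 20000 K

From P = σAT⁴, T = (P / σA)^(1/4) = (1.08×10^25 / (5.67×10⁻⁸ × 1.20×10^15))^(1/4).
T = (1.59×10^17)^(1/4) = 20000 K.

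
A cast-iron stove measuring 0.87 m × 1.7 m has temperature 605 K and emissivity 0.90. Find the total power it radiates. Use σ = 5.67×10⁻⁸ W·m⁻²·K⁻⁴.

P ≈ 10100 W

A = 0.87 × 1.7 = 1.48 m².
Stefan–Boltzmann: P = εσAT⁴ = 0.90 × 5.67×10⁻⁸ × 1.48 × (605)⁴ = 0.90 × 5.67×10⁻⁸ × 1.48 × 1.34×10^11.
P = 10100 W.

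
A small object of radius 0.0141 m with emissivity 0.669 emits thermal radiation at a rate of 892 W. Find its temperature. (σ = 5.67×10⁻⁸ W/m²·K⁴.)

A = 4πr² = 4π × (0.0141)² = 2.50×10^-3 m².
From P = εσAT⁴, T = (P / εσA)^(1/4) = (892 / (0.669 × 5.67×10⁻⁸ × 2.50×10^-3))^(1/4).
T = (9.41×10^12)^(1/4) = 1750 K.

T ≈ 1750 K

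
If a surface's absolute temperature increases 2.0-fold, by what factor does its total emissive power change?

P ∝ T⁴, so the power scales as (2.0)⁴ = 16.0.

factor ≈ 16.0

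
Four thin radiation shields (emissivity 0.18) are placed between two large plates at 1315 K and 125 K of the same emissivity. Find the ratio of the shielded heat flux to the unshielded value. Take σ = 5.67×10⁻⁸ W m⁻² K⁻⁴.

With N identical shields there are N+1 = 5 gaps in series, each with the same radiative resistance, so the flux falls to 1/(N+1) of its unshielded value.

ratio ≈ 0.200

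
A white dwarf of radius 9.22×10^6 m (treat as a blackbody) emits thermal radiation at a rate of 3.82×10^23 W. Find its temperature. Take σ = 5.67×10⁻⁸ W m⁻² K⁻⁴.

A = 4πr² = 4π × (9.22×10^6)² = 1.07×10^15 m².
From P = σAT⁴, T = (P / σA)^(1/4) = (3.82×10^23 / (5.67×10⁻⁸ × 1.07×10^15))^(1/4).
T = (6.31×10^15)^(1/4) = 8910 K.

T ≈ 8910 K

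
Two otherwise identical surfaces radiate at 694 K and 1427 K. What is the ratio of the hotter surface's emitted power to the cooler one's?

ratio ≈ 17.9

P ∝ T⁴, so the ratio is (1427/694)⁴ = (2.056)⁴ = 17.9.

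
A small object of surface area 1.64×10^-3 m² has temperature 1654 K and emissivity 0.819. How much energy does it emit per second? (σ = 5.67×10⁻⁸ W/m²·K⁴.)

P ≈ 570 W

Stefan–Boltzmann: P = εσAT⁴ = 0.819 × 5.67×10⁻⁸ × 1.64×10^-3 × (1654)⁴ = 0.819 × 5.67×10⁻⁸ × 1.64×10^-3 × 7.48×10^12.
P = 570 W.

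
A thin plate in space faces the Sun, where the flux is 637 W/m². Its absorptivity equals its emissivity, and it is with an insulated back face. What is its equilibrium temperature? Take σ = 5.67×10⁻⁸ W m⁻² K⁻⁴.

Absorbed flux αS = emitted flux εσT⁴ (one radiating face); with α = ε, T = (S/σ)^(1/4).
T = (637 / 5.67×10⁻⁸)^(1/4) = (1.12×10^10)^(1/4).
T = 326 K.

T ≈ 326 K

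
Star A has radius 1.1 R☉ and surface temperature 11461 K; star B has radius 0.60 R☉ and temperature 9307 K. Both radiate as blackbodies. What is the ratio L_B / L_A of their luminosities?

L_B/L_A ≈ 0.129

L = 4πR²σT⁴ ∝ R²T⁴, so L_B/L_A = (0.60/1.1)² × (9307/11461)⁴ = 0.298 × 0.435 = 0.129.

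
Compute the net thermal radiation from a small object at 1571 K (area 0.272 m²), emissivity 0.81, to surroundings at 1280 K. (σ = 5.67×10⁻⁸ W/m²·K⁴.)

Q = εσA(T⁴ − T_s⁴). T⁴ − T_s⁴ = (1571)⁴ − (1280)⁴ = 6.09×10^12 − 2.68×10^12 = 3.41×10^12 K⁴.
Q = 0.81 × 5.67×10⁻⁸ × 0.272 × 3.41×10^12 = 42600 W.

Q ≈ 42600 W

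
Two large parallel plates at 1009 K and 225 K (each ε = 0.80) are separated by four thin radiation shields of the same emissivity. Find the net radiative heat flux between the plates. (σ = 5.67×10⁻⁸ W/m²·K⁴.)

Each of the 5 gaps contributes resistance (2/ε − 1) = 2/0.80 − 1 = 1.500; total = 7.500.
q = σ(T₁⁴ − T₂⁴) / 7.500 = 5.67×10⁻⁸ × 1.03×10^12 / 7.500 = 7820 W/m².

q ≈ 7820 W/m²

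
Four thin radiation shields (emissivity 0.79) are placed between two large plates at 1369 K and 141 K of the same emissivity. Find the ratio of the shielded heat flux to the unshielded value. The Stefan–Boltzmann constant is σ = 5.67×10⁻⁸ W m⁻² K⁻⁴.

ratio ≈ 0.200

With N identical shields there are N+1 = 5 gaps in series, each with the same radiative resistance, so the flux falls to 1/(N+1) of its unshielded value.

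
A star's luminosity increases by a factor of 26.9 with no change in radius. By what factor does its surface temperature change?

factor ≈ 2.28

P ∝ T⁴ ⇒ T ∝ P^(1/4), so T scales by (26.9)^(1/4) = 2.28.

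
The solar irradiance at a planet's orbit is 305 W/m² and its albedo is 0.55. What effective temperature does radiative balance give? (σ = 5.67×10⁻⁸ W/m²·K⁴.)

Power absorbed = (1−a)S·πR²; power emitted = 4πR²σT⁴. Equating and cancelling πR²:
T = ((1−a)S / 4σ)^(1/4) = (137 / (4 × 5.67×10⁻⁸))^(1/4) = (6.05×10^8)^(1/4).
T = 157 K.

T ≈ 157 K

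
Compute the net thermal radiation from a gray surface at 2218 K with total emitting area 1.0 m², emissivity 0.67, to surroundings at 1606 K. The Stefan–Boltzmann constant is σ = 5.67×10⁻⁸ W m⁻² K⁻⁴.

Q ≈ 6.67×10^5 W

Q = εσA(T⁴ − T_s⁴). T⁴ − T_s⁴ = (2218)⁴ − (1606)⁴ = 2.42×10^13 − 6.65×10^12 = 1.75×10^13 K⁴.
Q = 0.67 × 5.67×10⁻⁸ × 1.00 × 1.75×10^13 = 6.67×10^5 W.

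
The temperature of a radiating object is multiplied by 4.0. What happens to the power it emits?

P ∝ T⁴, so the power scales as (4.0)⁴ = 256.

factor ≈ 256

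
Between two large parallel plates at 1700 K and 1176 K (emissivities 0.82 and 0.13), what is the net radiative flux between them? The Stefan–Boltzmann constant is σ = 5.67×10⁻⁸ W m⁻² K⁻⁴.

q ≈ 46100 W/m²

For two large parallel gray plates, q = σ(T₁⁴ − T₂⁴) / (1/ε₁ + 1/ε₂ − 1).
1/ε₁ + 1/ε₂ − 1 = 1/0.82 + 1/0.13 − 1 = 7.912.
T₁⁴ − T₂⁴ = 8.35×10^12 − 1.91×10^12 = 6.44×10^12 K⁴.
q = 5.67×10⁻⁸ × 6.44×10^12 / 7.912 = 46100 W/m².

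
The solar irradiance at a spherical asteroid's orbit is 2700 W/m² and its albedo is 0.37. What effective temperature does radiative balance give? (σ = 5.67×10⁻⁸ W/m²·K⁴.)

T ≈ 294 K

Power absorbed = (1−a)S·πR²; power emitted = 4πR²σT⁴. Equating and cancelling πR²:
T = ((1−a)S / 4σ)^(1/4) = (1700 / (4 × 5.67×10⁻⁸))^(1/4) = (7.50×10^9)^(1/4).
T = 294 K.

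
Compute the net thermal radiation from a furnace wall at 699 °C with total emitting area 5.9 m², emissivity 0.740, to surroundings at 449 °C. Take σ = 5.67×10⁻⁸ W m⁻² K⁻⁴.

Convert: 699 °C = 972 K; 449 °C = 722 K.
Q = εσA(T⁴ − T_s⁴). T⁴ − T_s⁴ = (972)⁴ − (722)⁴ = 8.93×10^11 − 2.72×10^11 = 6.21×10^11 K⁴.
Q = 0.740 × 5.67×10⁻⁸ × 5.90 × 6.21×10^11 = 1.54×10^5 W.

Q ≈ 1.54×10^5 W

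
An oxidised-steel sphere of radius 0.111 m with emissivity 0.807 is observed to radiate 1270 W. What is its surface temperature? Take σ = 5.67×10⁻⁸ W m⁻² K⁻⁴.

T ≈ 651 K

A = 4πr² = 4π × (0.111)² = 0.155 m².
From P = εσAT⁴, T = (P / εσA)^(1/4) = (1270 / (0.807 × 5.67×10⁻⁸ × 0.155))^(1/4).
T = (1.79×10^11)^(1/4) = 651 K.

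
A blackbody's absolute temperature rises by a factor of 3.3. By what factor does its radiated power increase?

P ∝ T⁴, so the power scales as (3.3)⁴ = 119.

factor ≈ 119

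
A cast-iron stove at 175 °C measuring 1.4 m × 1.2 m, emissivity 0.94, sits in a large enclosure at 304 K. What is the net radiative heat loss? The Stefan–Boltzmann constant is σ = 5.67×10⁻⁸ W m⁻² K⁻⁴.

A = 1.4 × 1.2 = 1.68 m².
Convert: 175 °C = 448 K.
Q = εσA(T⁴ − T_s⁴). T⁴ − T_s⁴ = (448)⁴ − (304)⁴ = 4.03×10^10 − 8.54×10^9 = 3.17×10^10 K⁴.
Q = 0.94 × 5.67×10⁻⁸ × 1.68 × 3.17×10^10 = 2840 W.

Q ≈ 2840 W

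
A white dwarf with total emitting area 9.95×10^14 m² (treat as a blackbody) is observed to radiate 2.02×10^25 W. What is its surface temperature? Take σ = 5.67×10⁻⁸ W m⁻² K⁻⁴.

T ≈ 24500 K

From P = σAT⁴, T = (P / σA)^(1/4) = (2.02×10^25 / (5.67×10⁻⁸ × 9.95×10^14))^(1/4).
T = (3.58×10^17)^(1/4) = 24500 K.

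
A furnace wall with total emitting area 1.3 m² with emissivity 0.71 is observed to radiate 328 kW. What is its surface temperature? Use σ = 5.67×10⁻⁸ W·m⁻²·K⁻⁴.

T ≈ 1580 K

From P = εσAT⁴, T = (P / εσA)^(1/4) = (3.28×10^5 / (0.71 × 5.67×10⁻⁸ × 1.30))^(1/4).
T = (6.27×10^12)^(1/4) = 1580 K.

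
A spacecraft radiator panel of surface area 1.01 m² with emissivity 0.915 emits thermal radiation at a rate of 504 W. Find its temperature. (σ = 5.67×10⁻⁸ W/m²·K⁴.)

From P = εσAT⁴, T = (P / εσA)^(1/4) = (504 / (0.915 × 5.67×10⁻⁸ × 1.01))^(1/4).
T = (9.62×10^9)^(1/4) = 313 K.

T ≈ 313 K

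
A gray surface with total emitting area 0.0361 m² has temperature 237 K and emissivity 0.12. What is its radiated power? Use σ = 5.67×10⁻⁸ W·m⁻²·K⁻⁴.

P = εσAT⁴ = 0.12 × 5.67×10⁻⁸ × 0.0361 × (237)⁴ = 0.12 × 5.67×10⁻⁸ × 0.0361 × 3.15×10^9.
P = 0.775 W.

P ≈ 0.775 W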